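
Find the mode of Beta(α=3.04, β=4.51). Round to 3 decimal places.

0.368

The density x^(α−1)(1−x)^(β−1) is maximised at (α−1)/(α+β−2) = 2.04/5.55 = 0.368.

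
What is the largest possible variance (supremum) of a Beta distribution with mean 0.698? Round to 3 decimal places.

0.211

Var = μ(1−μ)/(α+β+1), which approaches μ(1−μ) as α+β → 0.
So the supremum is μ(1−μ) = 0.698×0.302 = 0.211.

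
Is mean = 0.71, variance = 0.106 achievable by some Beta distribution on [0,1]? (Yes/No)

Yes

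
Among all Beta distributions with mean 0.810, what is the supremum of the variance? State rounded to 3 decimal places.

For fixed mean μ the Beta variance is μ(1−μ)/(α+β+1), increasing as α+β decreases.
Its least upper bound (not attained) is μ(1−μ) = 0.810·0.190 = 0.154.

0.154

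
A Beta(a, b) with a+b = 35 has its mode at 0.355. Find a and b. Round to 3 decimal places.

Since the density peak of Beta(a,b) is at (a−1)/(a+b−2),
a = 1 + 0.355(35−2) = 12.715 and b = 35 − 12.715 = 22.285.

a = 12.715, b = 22.285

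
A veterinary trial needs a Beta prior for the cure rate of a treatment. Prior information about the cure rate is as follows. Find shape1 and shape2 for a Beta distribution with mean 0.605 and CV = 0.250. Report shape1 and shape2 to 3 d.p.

shape1 = 5.715, shape2 = 3.731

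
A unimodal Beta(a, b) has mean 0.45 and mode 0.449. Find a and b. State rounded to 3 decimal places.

a = 45.900, b = 56.100

Let s = a+b. Mean gives a = μs = 0.45s; mode gives (a−1)/(s−2) = 0.449.
Substituting: 0.45s − 1 = 0.449(s−2) = 0.449s − 0.898, so 0.001s = 0.102 and s = 102.0000.
Then a = 0.45×102.0000 = 45.900 and b = s−a = 56.100.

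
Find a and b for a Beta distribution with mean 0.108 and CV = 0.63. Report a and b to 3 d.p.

Var = (CV·μ)² = (0.63×0.108)² = 0.004629.
a+b = μ(1−μ)/Var − 1 = 0.096336/0.004629 − 1 = 19.8094.
Thus a = 0.108·19.8094 = 2.139 and b = 0.892·19.8094 = 17.670.

a = 2.139, b = 17.670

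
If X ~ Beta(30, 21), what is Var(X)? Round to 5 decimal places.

0.00466

Var = αβ/[(α+β)²(α+β+1)] = (30×21)/(51²×52) = 630/135252 = 0.00466.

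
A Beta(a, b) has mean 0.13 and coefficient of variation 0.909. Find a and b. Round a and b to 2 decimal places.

a = 0.92, b = 6.18

Var = (CV·μ)² = (0.909×0.13)² = 0.013964.
a+b = μ(1−μ)/Var − 1 = 0.1131/0.013964 − 1 = 7.0993.
Thus a = 0.13·7.0993 = 0.92 and b = 0.87·7.0993 = 6.18.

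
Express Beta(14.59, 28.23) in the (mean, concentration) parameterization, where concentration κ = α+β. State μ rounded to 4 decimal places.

μ = 0.3407, κ = 42.82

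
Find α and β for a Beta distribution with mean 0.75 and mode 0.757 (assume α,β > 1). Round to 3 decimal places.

α = 55.071, β = 18.357

Let s = α+β. Mean gives α = μs = 0.75s; mode gives (α−1)/(s−2) = 0.757.
Substituting: 0.75s − 1 = 0.757(s−2) = 0.757s − 1.514, so -0.007s = -0.514 and s = 73.4286.
Then α = 0.75×73.4286 = 55.071 and β = s−α = 18.357.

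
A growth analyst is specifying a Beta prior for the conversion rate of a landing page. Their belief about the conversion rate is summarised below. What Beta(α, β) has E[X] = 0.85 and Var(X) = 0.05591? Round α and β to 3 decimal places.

α = 1.088, β = 0.192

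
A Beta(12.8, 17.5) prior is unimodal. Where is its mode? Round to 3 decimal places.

The density x^(α−1)(1−x)^(β−1) is maximised at (α−1)/(α+β−2) = 11.8/28.3 = 0.417.

0.417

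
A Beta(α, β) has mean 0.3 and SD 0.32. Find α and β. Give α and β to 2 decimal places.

Variance = 0.32² = 0.1024. The moment-matching identity α+β = μ(1−μ)/Var − 1 gives
α+β = 0.21/0.1024 − 1 = 1.0508, so α = μ·1.0508 = 0.32 and β = (1−μ)·1.0508 = 0.74.

α = 0.32, β = 0.74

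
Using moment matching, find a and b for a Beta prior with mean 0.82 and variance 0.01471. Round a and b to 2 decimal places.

Let s = a+b. The Beta variance is μ(1−μ)/(s+1).
So s+1 = μ(1−μ)/σ² = (0.82×0.18)/0.01471 = 0.1476/0.01471 = 10.0340, giving s = 9.0340.
Then a = μs = 0.82×9.0340 = 7.41 and b = (1−μ)s = 0.18×9.0340 = 1.63.

a = 7.41, b = 1.63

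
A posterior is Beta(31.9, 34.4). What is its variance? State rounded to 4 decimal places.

α+β = 66.3 and αβ = 1097.36, so Var = αβ/[(α+β)²(α+β+1)] = 1097.36/295829.937 = 0.0037.

0.0037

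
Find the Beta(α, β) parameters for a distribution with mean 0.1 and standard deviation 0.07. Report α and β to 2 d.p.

σ² = 0.07² = 0.0049.
With s = α+β, Var = μ(1−μ)/(s+1), so s+1 = (0.1×0.9)/0.0049 = 18.3673 and s = 17.3673.
α = μs = 1.74, β = (1−μ)s = 15.63.

α = 1.74, β = 15.63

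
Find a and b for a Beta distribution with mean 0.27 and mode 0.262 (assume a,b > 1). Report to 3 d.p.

Let s = a+b. Mean gives a = μs = 0.27s; mode gives (a−1)/(s−2) = 0.262.
Substituting: 0.27s − 1 = 0.262(s−2) = 0.262s − 0.524, so 0.008s = 0.476 and s = 59.5000.
Then a = 0.27×59.5000 = 16.065 and b = s−a = 43.435.

a = 16.065, b = 43.435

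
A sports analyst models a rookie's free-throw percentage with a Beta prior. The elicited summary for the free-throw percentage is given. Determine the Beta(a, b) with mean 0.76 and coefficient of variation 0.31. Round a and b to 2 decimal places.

a = 1.74, b = 0.55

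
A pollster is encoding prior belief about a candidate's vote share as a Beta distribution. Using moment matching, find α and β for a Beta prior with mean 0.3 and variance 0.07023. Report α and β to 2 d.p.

α = 0.60, β = 1.39

By moment matching, α+β = μ(1−μ)/σ² − 1 = (0.3·0.7)/0.07023 − 1 = 2.9902 − 1 = 1.9902.
Since α/(α+β) = μ, α = 0.3·1.9902 = 0.60 and β = 0.7·1.9902 = 1.39.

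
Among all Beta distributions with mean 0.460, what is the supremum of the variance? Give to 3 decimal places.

0.248

Var = μ(1−μ)/(α+β+1), which approaches μ(1−μ) as α+β → 0.
So the supremum is μ(1−μ) = 0.460×0.540 = 0.248.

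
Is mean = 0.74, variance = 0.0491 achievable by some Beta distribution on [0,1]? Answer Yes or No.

Yes

A Beta with mean μ has variance μ(1−μ)/(α+β+1) < μ(1−μ).
Here μ(1−μ) = 0.74×0.26 = 0.1924, and 0.0491 < 0.1924.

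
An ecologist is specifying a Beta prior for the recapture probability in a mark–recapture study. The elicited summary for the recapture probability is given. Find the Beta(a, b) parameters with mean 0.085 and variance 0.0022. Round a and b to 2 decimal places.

a = 2.92, b = 31.43

Let s = a+b. The Beta variance is μ(1−μ)/(s+1).
So s+1 = μ(1−μ)/σ² = (0.085×0.915)/0.0022 = 0.077775/0.0022 = 35.3523, giving s = 34.3523.
Then a = μs = 0.085×34.3523 = 2.92 and b = (1−μ)s = 0.915×34.3523 = 31.43.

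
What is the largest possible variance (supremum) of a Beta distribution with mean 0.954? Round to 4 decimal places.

Var = μ(1−μ)/(α+β+1), which approaches μ(1−μ) as α+β → 0.
So the supremum is μ(1−μ) = 0.954×0.046 = 0.0439.

0.0439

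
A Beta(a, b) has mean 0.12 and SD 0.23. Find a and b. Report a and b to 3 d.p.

a = 0.120, b = 0.877

σ² = 0.23² = 0.0529.
With s = a+b, Var = μ(1−μ)/(s+1), so s+1 = (0.12×0.88)/0.0529 = 1.9962 and s = 0.9962.
a = μs = 0.120, b = (1−μ)s = 0.877.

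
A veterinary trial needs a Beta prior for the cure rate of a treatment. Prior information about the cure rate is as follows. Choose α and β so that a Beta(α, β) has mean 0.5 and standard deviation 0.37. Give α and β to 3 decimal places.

α = 0.413, β = 0.413

Variance = 0.37² = 0.1369. The moment-matching identity α+β = μ(1−μ)/Var − 1 gives
α+β = 0.25/0.1369 − 1 = 0.8262, so α = μ·0.8262 = 0.413 and β = (1−μ)·0.8262 = 0.413.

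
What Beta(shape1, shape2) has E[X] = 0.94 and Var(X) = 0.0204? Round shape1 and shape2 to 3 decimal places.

shape1 = 1.659, shape2 = 0.106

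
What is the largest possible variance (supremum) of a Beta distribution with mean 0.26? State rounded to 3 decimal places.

0.192

For fixed mean μ the Beta variance is μ(1−μ)/(α+β+1), increasing as α+β decreases.
Its least upper bound (not attained) is μ(1−μ) = 0.26·0.74 = 0.192.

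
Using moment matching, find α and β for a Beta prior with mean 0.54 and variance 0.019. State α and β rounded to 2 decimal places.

α = 6.52, β = 5.55

Let s = α+β. The Beta variance is μ(1−μ)/(s+1).
So s+1 = μ(1−μ)/σ² = (0.54×0.46)/0.019 = 0.2484/0.019 = 13.0737, giving s = 12.0737.
Then α = μs = 0.54×12.0737 = 6.52 and β = (1−μ)s = 0.46×12.0737 = 5.55.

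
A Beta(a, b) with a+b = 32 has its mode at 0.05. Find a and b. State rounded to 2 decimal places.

a = 2.50, b = 29.50

For a,b>1 the mode is (a−1)/(a+b−2), so a = mode·(κ−2)+1 = 0.05×30+1 = 2.50.
And b = (1−mode)·(κ−2)+1 = 0.95×30+1 = 29.50.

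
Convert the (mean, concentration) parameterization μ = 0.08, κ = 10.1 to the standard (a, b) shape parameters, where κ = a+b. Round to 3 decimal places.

Split κ in proportion μ : (1−μ): a = 0.08·10.1 = 0.808, b = 10.1 − 0.808 = 9.292.

a = 0.808, b = 9.292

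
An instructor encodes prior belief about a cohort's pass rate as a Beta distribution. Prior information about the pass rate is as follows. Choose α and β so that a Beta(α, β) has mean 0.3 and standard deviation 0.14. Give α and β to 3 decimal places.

First σ² = 0.0196. Setting α = μn, β = (1−μ)n with n = α+β,
μ(1−μ)/(n+1) = 0.0196 ⇒ n+1 = 0.21/0.0196 = 10.7143 ⇒ n = 9.7143.
Hence α = 0.3×9.7143 = 2.914, β = 0.7×9.7143 = 6.800.

α = 2.914, β = 6.800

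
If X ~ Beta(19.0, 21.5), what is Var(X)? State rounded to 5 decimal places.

Var = αβ/[(α+β)²(α+β+1)] = (19.0×21.5)/(40.5²×41.5) = 408.50/68070.375 = 0.00600.

0.00600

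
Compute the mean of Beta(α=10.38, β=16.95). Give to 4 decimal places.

0.3798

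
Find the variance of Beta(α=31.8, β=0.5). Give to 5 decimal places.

0.00046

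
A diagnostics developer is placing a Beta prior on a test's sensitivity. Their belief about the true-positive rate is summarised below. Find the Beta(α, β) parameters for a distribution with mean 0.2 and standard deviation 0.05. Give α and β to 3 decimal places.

α = 12.600, β = 50.400

First σ² = 0.0025. Setting α = μn, β = (1−μ)n with n = α+β,
μ(1−μ)/(n+1) = 0.0025 ⇒ n+1 = 0.16/0.0025 = 64.0000 ⇒ n = 63.0000.
Hence α = 0.2×63.0000 = 12.600, β = 0.8×63.0000 = 50.400.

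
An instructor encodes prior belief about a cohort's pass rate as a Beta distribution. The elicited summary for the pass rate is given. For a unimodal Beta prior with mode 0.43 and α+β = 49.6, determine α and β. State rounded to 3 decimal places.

α = 21.468, β = 28.132

Mode = (α−1)/(κ−2) with κ = α+β, so α−1 = 0.43·47.6 = 20.468.
α = 21.468; β = κ − α = 28.132.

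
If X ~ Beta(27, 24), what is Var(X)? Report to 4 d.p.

Var = αβ/[(α+β)²(α+β+1)] = (27×24)/(51²×52) = 648/135252 = 0.0048.

0.0048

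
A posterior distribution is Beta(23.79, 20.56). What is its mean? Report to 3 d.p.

E[X] = α/(α+β) = 23.79/44.35 = 0.536.

0.536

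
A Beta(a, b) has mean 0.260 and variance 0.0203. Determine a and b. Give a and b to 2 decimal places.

a = 2.20, b = 6.27

By moment matching, a+b = μ(1−μ)/σ² − 1 = (0.260·0.740)/0.0203 − 1 = 9.4778 − 1 = 8.4778.
Since a/(a+b) = μ, a = 0.260·8.4778 = 2.20 and b = 0.740·8.4778 = 6.27.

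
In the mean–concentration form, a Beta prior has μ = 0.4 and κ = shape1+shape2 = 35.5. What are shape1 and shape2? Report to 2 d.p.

shape1 = 14.20, shape2 = 21.30

Split κ in proportion μ : (1−μ): shape1 = 0.4·35.5 = 14.20, shape2 = 35.5 − 14.20 = 21.30.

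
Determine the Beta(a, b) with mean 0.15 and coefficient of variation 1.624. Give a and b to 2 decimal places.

a = 0.17, b = 0.98

σ = CV·μ = 1.624×0.15 = 0.24360, so σ² = 0.059341.
s+1 = μ(1−μ)/σ² = 0.1275/0.059341 = 2.1486, so s = a+b = 1.1486.
a = μs = 0.17, b = (1−μ)s = 0.98.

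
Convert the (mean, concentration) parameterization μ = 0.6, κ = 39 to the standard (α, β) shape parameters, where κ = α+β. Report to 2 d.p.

α = 23.40, β = 15.60

α = μκ = 0.6×39 = 23.40 and β = (1−μ)κ = 0.4×39 = 15.60.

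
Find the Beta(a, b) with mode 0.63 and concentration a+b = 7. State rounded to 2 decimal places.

Since the density peak of Beta(a,b) is at (a−1)/(a+b−2),
a = 1 + 0.63(7−2) = 4.15 and b = 7 − 4.15 = 2.85.

a = 4.15, b = 2.85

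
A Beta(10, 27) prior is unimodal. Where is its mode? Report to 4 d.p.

0.2571

With α,β > 1, mode = (α−1)/(α+β−2) = 9/35 = 0.2571.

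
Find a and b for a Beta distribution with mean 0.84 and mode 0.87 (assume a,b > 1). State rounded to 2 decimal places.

a = 20.72, b = 3.95

Let s = a+b. Mean gives a = μs = 0.84s; mode gives (a−1)/(s−2) = 0.87.
Substituting: 0.84s − 1 = 0.87(s−2) = 0.87s − 1.74, so -0.03s = -0.74 and s = 24.6667.
Then a = 0.84×24.6667 = 20.72 and b = s−a = 3.95.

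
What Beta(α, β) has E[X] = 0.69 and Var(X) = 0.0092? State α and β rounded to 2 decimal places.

By moment matching, α+β = μ(1−μ)/σ² − 1 = (0.69·0.31)/0.0092 − 1 = 23.2500 − 1 = 22.2500.
Since α/(α+β) = μ, α = 0.69·22.2500 = 15.35 and β = 0.31·22.2500 = 6.90.

α = 15.35, β = 6.90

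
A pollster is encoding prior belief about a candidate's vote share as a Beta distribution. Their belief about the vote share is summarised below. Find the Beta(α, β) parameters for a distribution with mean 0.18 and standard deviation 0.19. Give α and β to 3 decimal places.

α = 0.556, β = 2.533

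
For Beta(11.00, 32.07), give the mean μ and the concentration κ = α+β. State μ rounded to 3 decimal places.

κ = α+β = 11.00+32.07 = 43.07; μ = α/κ = 11.00/43.07 = 0.255.

μ = 0.255, κ = 43.07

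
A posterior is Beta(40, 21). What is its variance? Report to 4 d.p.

0.0036

α+β = 61 and αβ = 840, so Var = αβ/[(α+β)²(α+β+1)] = 840/230702 = 0.0036.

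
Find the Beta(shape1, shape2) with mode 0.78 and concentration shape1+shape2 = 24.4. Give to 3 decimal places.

shape1 = 18.472, shape2 = 5.928

For shape1,shape2>1 the mode is (shape1−1)/(shape1+shape2−2), so shape1 = mode·(κ−2)+1 = 0.78×22.4+1 = 18.472.
And shape2 = (1−mode)·(κ−2)+1 = 0.22×22.4+1 = 5.928.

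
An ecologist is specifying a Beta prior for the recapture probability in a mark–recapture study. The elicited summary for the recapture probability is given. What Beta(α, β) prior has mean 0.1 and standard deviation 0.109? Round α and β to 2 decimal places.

α = 0.66, β = 5.92

Variance = 0.109² = 0.011881. The moment-matching identity α+β = μ(1−μ)/Var − 1 gives
α+β = 0.09/0.011881 − 1 = 6.5751, so α = μ·6.5751 = 0.66 and β = (1−μ)·6.5751 = 5.92.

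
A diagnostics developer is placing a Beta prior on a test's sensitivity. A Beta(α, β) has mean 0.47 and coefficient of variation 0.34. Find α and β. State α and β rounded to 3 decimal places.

α = 4.115, β = 4.640

σ = CV·μ = 0.34×0.47 = 0.15980, so σ² = 0.025536.
s+1 = μ(1−μ)/σ² = 0.2491/0.025536 = 9.7548, so s = α+β = 8.7548.
α = μs = 4.115, β = (1−μ)s = 4.640.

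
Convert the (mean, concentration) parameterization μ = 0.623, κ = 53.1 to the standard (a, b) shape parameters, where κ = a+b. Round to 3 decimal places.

a = 33.081, b = 20.019

Split κ in proportion μ : (1−μ): a = 0.623·53.1 = 33.081, b = 53.1 − 33.081 = 20.019.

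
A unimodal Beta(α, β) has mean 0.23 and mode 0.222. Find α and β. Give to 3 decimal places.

α = 15.985, β = 53.515

With s = α+β: μ = α/s and mode = (α−1)/(s−2). Eliminating α = μs,
μs − 1 = m(s−2) ⇒ s(μ−m) = 1−2m ⇒ s = 0.556/0.008 = 69.5000.
So α = μs = 15.985, β = (1−μ)s = 53.515.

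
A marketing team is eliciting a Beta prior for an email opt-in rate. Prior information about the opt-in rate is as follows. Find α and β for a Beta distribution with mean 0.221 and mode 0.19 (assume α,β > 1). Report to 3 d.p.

α = 4.420, β = 15.580

Let s = α+β. Mean gives α = μs = 0.221s; mode gives (α−1)/(s−2) = 0.19.
Substituting: 0.221s − 1 = 0.19(s−2) = 0.19s − 0.38, so 0.031s = 0.62 and s = 20.0000.
Then α = 0.221×20.0000 = 4.420 and β = s−α = 15.580.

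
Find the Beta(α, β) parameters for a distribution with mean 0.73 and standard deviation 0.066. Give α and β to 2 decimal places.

α = 32.30, β = 11.95

σ² = 0.066² = 0.004356.
With s = α+β, Var = μ(1−μ)/(s+1), so s+1 = (0.73×0.27)/0.004356 = 45.2479 and s = 44.2479.
α = μs = 32.30, β = (1−μ)s = 11.95.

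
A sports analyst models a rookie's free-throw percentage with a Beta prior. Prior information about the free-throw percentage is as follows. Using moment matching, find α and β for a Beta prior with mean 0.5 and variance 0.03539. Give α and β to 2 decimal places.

α = 3.03, β = 3.03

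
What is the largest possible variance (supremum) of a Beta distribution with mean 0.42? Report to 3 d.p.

0.244

For fixed mean μ the Beta variance is μ(1−μ)/(α+β+1), increasing as α+β decreases.
Its least upper bound (not attained) is μ(1−μ) = 0.42·0.58 = 0.244.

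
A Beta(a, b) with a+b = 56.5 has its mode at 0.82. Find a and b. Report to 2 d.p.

Since the density peak of Beta(a,b) is at (a−1)/(a+b−2),
a = 1 + 0.82(56.5−2) = 45.69 and b = 56.5 − 45.69 = 10.81.

a = 45.69, b = 10.81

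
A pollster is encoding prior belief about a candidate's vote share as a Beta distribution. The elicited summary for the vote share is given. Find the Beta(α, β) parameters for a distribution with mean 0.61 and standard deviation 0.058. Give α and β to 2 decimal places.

σ² = 0.058² = 0.003364.
With s = α+β, Var = μ(1−μ)/(s+1), so s+1 = (0.61×0.39)/0.003364 = 70.7194 and s = 69.7194.
α = μs = 42.53, β = (1−μ)s = 27.19.

α = 42.53, β = 27.19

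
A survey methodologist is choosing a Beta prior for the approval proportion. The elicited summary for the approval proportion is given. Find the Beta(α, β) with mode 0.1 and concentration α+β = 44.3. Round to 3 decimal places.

Since the density peak of Beta(α,β) is at (α−1)/(α+β−2),
α = 1 + 0.1(44.3−2) = 5.230 and β = 44.3 − 5.230 = 39.070.

α = 5.230, β = 39.070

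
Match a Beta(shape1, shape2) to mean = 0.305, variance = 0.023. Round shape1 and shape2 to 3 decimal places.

shape1 = 2.506, shape2 = 5.710

Let s = shape1+shape2. The Beta variance is μ(1−μ)/(s+1).
So s+1 = μ(1−μ)/σ² = (0.305×0.695)/0.023 = 0.211975/0.023 = 9.2163, giving s = 8.2163.
Then shape1 = μs = 0.305×8.2163 = 2.506 and shape2 = (1−μ)s = 0.695×8.2163 = 5.710.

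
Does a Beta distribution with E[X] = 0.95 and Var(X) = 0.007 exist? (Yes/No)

Yes

For any Beta, Var(X) < E[X]·(1−E[X]).
Here μ(1−μ) = 0.95×0.05 = 0.0475, and 0.007 < 0.0475.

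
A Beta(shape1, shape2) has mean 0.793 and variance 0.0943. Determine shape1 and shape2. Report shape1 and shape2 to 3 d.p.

By moment matching, shape1+shape2 = μ(1−μ)/σ² − 1 = (0.793·0.207)/0.0943 − 1 = 1.7407 − 1 = 0.7407.
Since shape1/(shape1+shape2) = μ, shape1 = 0.793·0.7407 = 0.587 and shape2 = 0.207·0.7407 = 0.153.

shape1 = 0.587, shape2 = 0.153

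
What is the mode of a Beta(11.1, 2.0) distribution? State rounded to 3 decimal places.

0.910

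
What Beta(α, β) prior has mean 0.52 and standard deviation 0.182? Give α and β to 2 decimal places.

α = 3.40, β = 3.14

First σ² = 0.033124. Setting α = μn, β = (1−μ)n with n = α+β,
μ(1−μ)/(n+1) = 0.033124 ⇒ n+1 = 0.2496/0.033124 = 7.5353 ⇒ n = 6.5353.
Hence α = 0.52×6.5353 = 3.40, β = 0.48×6.5353 = 3.14.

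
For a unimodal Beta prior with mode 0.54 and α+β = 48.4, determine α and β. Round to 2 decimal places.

α = 26.06, β = 22.34

Mode = (α−1)/(κ−2) with κ = α+β, so α−1 = 0.54·46.4 = 25.06.
α = 26.06; β = κ − α = 22.34.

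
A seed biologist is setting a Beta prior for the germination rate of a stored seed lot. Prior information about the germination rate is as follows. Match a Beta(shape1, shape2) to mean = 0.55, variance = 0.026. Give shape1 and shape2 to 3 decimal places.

shape1 = 4.686, shape2 = 3.834

Write ν = shape1+shape2; then shape1 = μν and Var = μ(1−μ)/(ν+1).
ν = μ(1−μ)/Var − 1 = 0.2475/0.026 − 1 = 8.5192.
shape1 = 0.55·8.5192 = 4.686, shape2 = 0.45·8.5192 = 3.834.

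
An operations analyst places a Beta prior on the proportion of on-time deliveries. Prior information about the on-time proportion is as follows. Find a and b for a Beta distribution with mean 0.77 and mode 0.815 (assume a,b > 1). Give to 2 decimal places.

a = 10.78, b = 3.22

Let s = a+b. Mean gives a = μs = 0.77s; mode gives (a−1)/(s−2) = 0.815.
Substituting: 0.77s − 1 = 0.815(s−2) = 0.815s − 1.630, so -0.045s = -0.630 and s = 14.0000.
Then a = 0.77×14.0000 = 10.78 and b = s−a = 3.22.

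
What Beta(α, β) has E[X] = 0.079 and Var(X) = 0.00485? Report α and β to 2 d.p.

α = 1.11, β = 12.90

By moment matching, α+β = μ(1−μ)/σ² − 1 = (0.079·0.921)/0.00485 − 1 = 15.0019 − 1 = 14.0019.
Since α/(α+β) = μ, α = 0.079·14.0019 = 1.11 and β = 0.921·14.0019 = 12.90.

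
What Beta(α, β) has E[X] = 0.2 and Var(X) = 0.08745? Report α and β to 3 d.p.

α = 0.166, β = 0.664

By moment matching, α+β = μ(1−μ)/σ² − 1 = (0.2·0.8)/0.08745 − 1 = 1.8296 − 1 = 0.8296.
Since α/(α+β) = μ, α = 0.2·0.8296 = 0.166 and β = 0.8·0.8296 = 0.664.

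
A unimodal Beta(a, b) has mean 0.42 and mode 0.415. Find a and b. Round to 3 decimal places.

a = 14.280, b = 19.720

With s = a+b: μ = a/s and mode = (a−1)/(s−2). Eliminating a = μs,
μs − 1 = m(s−2) ⇒ s(μ−m) = 1−2m ⇒ s = 0.170/0.005 = 34.0000.
So a = μs = 14.280, b = (1−μ)s = 19.720.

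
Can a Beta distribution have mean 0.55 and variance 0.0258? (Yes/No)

Yes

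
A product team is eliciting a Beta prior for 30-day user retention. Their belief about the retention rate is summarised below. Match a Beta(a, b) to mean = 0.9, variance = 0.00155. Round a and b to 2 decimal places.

a = 51.36, b = 5.71

Write ν = a+b; then a = μν and Var = μ(1−μ)/(ν+1).
ν = μ(1−μ)/Var − 1 = 0.09/0.00155 − 1 = 57.0645.
a = 0.9·57.0645 = 51.36, b = 0.1·57.0645 = 5.71.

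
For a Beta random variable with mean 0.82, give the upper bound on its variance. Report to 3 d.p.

0.148

Var = μ(1−μ)/(α+β+1), which approaches μ(1−μ) as α+β → 0.
So the supremum is μ(1−μ) = 0.82×0.18 = 0.148.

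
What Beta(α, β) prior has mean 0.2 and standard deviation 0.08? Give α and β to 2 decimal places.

σ² = 0.08² = 0.0064.
With s = α+β, Var = μ(1−μ)/(s+1), so s+1 = (0.2×0.8)/0.0064 = 25.0000 and s = 24.0000.
α = μs = 4.80, β = (1−μ)s = 19.20.

α = 4.80, β = 19.20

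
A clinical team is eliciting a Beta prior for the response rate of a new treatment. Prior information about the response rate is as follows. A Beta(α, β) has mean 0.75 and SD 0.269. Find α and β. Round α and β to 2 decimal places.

Variance = 0.269² = 0.072361. The moment-matching identity α+β = μ(1−μ)/Var − 1 gives
α+β = 0.1875/0.072361 − 1 = 1.5912, so α = μ·1.5912 = 1.19 and β = (1−μ)·1.5912 = 0.40.

α = 1.19, β = 0.40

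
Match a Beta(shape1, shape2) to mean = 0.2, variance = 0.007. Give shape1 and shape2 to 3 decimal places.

Write ν = shape1+shape2; then shape1 = μν and Var = μ(1−μ)/(ν+1).
ν = μ(1−μ)/Var − 1 = 0.16/0.007 − 1 = 21.8571.
shape1 = 0.2·21.8571 = 4.371, shape2 = 0.8·21.8571 = 17.486.

shape1 = 4.371, shape2 = 17.486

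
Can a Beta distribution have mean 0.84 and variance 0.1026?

Yes

The Beta variance bound is σ² < μ(1−μ).
Here μ(1−μ) = 0.84×0.16 = 0.1344, and 0.1026 < 0.1344.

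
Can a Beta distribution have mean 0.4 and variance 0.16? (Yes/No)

For any Beta, Var(X) < E[X]·(1−E[X]).
Here μ(1−μ) = 0.4×0.6 = 0.24, and 0.16 < 0.24.

Yes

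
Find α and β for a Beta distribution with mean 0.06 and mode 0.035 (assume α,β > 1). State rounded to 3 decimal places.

With s = α+β: μ = α/s and mode = (α−1)/(s−2). Eliminating α = μs,
μs − 1 = m(s−2) ⇒ s(μ−m) = 1−2m ⇒ s = 0.930/0.025 = 37.2000.
So α = μs = 2.232, β = (1−μ)s = 34.968.

α = 2.232, β = 34.968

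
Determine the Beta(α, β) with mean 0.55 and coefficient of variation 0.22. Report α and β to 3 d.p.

Var = (CV·μ)² = (0.22×0.55)² = 0.014641.
α+β = μ(1−μ)/Var − 1 = 0.2475/0.014641 − 1 = 15.9046.
Thus α = 0.55·15.9046 = 8.748 and β = 0.45·15.9046 = 7.157.

α = 8.748, β = 7.157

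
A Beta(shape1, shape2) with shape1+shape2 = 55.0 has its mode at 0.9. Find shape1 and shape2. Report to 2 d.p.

For shape1,shape2>1 the mode is (shape1−1)/(shape1+shape2−2), so shape1 = mode·(κ−2)+1 = 0.9×53.0+1 = 48.70.
And shape2 = (1−mode)·(κ−2)+1 = 0.1×53.0+1 = 6.30.

shape1 = 48.70, shape2 = 6.30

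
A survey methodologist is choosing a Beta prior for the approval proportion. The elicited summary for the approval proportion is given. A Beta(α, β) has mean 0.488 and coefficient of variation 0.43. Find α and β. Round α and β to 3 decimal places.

σ = CV·μ = 0.43×0.488 = 0.20984, so σ² = 0.044033.
s+1 = μ(1−μ)/σ² = 0.249856/0.044033 = 5.6743, so s = α+β = 4.6743.
α = μs = 2.281, β = (1−μ)s = 2.393.

α = 2.281, β = 2.393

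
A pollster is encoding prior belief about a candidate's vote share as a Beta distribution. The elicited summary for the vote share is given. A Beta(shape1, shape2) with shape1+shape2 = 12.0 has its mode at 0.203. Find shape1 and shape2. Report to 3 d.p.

shape1 = 3.030, shape2 = 8.970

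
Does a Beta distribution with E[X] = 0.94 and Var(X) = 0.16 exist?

No

A Beta with mean μ has variance μ(1−μ)/(α+β+1) < μ(1−μ).
Here μ(1−μ) = 0.94×0.06 = 0.0564, and 0.16 ≥ 0.0564.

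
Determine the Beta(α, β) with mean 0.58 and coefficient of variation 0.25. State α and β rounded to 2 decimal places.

α = 6.14, β = 4.45

σ = CV·μ = 0.25×0.58 = 0.14500, so σ² = 0.021025.
s+1 = μ(1−μ)/σ² = 0.2436/0.021025 = 11.5862, so s = α+β = 10.5862.
α = μs = 6.14, β = (1−μ)s = 4.45.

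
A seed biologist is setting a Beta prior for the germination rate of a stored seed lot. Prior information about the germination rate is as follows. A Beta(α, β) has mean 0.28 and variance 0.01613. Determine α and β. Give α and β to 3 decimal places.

Write ν = α+β; then α = μν and Var = μ(1−μ)/(ν+1).
ν = μ(1−μ)/Var − 1 = 0.2016/0.01613 − 1 = 11.4985.
α = 0.28·11.4985 = 3.220, β = 0.72·11.4985 = 8.279.

α = 3.220, β = 8.279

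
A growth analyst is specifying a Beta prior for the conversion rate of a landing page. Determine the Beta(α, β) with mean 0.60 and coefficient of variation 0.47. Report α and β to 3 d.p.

Var = (CV·μ)² = (0.47×0.60)² = 0.079524.
α+β = μ(1−μ)/Var − 1 = 0.2400/0.079524 − 1 = 2.0180.
Thus α = 0.60·2.0180 = 1.211 and β = 0.40·2.0180 = 0.807.

α = 1.211, β = 0.807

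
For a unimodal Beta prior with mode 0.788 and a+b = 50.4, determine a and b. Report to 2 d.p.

For a,b>1 the mode is (a−1)/(a+b−2), so a = mode·(κ−2)+1 = 0.788×48.4+1 = 39.14.
And b = (1−mode)·(κ−2)+1 = 0.212×48.4+1 = 11.26.

a = 39.14, b = 11.26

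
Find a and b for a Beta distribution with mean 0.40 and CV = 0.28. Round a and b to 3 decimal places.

a = 7.253, b = 10.880

σ = CV·μ = 0.28×0.40 = 0.11200, so σ² = 0.012544.
s+1 = μ(1−μ)/σ² = 0.2400/0.012544 = 19.1327, so s = a+b = 18.1327.
a = μs = 7.253, b = (1−μ)s = 10.880.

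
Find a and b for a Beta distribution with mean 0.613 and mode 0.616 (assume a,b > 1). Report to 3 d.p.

Let s = a+b. Mean gives a = μs = 0.613s; mode gives (a−1)/(s−2) = 0.616.
Substituting: 0.613s − 1 = 0.616(s−2) = 0.616s − 1.232, so -0.003s = -0.232 and s = 77.3333.
Then a = 0.613×77.3333 = 47.405 and b = s−a = 29.928.

a = 47.405, b = 29.928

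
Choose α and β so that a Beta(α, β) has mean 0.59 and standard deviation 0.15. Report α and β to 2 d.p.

α = 5.75, β = 4.00

First σ² = 0.0225. Setting α = μn, β = (1−μ)n with n = α+β,
μ(1−μ)/(n+1) = 0.0225 ⇒ n+1 = 0.2419/0.0225 = 10.7511 ⇒ n = 9.7511.
Hence α = 0.59×9.7511 = 5.75, β = 0.41×9.7511 = 4.00.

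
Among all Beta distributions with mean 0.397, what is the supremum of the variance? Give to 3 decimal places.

For fixed mean μ the Beta variance is μ(1−μ)/(α+β+1), increasing as α+β decreases.
Its least upper bound (not attained) is μ(1−μ) = 0.397·0.603 = 0.239.

0.239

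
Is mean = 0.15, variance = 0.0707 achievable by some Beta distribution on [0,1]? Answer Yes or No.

For any Beta, Var(X) < E[X]·(1−E[X]).
Here μ(1−μ) = 0.15×0.85 = 0.1275, and 0.0707 < 0.1275.

Yes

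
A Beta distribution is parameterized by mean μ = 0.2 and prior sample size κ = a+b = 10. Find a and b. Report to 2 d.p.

Split κ in proportion μ : (1−μ): a = 0.2·10 = 2.00, b = 10 − 2.00 = 8.00.

a = 2.00, b = 8.00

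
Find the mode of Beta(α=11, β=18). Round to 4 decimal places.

0.3704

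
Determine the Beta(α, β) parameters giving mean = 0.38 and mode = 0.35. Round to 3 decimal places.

α = 3.800, β = 6.200

Let s = α+β. Mean gives α = μs = 0.38s; mode gives (α−1)/(s−2) = 0.35.
Substituting: 0.38s − 1 = 0.35(s−2) = 0.35s − 0.70, so 0.03s = 0.30 and s = 10.0000.
Then α = 0.38×10.0000 = 3.800 and β = s−α = 6.200.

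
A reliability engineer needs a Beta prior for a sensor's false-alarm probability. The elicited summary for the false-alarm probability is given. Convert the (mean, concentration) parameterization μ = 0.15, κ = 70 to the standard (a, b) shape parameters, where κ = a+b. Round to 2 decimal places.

a = μκ = 0.15×70 = 10.50 and b = (1−μ)κ = 0.85×70 = 59.50.

a = 10.50, b = 59.50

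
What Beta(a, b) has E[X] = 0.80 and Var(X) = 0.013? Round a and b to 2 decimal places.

a = 9.05, b = 2.26

Write ν = a+b; then a = μν and Var = μ(1−μ)/(ν+1).
ν = μ(1−μ)/Var − 1 = 0.1600/0.013 − 1 = 11.3077.
a = 0.80·11.3077 = 9.05, b = 0.20·11.3077 = 2.26.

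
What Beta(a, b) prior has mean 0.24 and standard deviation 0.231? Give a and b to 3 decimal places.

a = 0.580, b = 1.838

Variance = 0.231² = 0.053361. The moment-matching identity a+b = μ(1−μ)/Var − 1 gives
a+b = 0.1824/0.053361 − 1 = 2.4182, so a = μ·2.4182 = 0.580 and b = (1−μ)·2.4182 = 1.838.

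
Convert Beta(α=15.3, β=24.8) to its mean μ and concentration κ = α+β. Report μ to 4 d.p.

μ = 0.3815, κ = 40.1

κ = α+β = 15.3+24.8 = 40.1; μ = α/κ = 15.3/40.1 = 0.3815.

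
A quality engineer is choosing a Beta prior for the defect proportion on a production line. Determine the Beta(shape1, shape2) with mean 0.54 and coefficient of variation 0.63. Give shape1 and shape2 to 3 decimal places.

shape1 = 0.619, shape2 = 0.527

σ = CV·μ = 0.63×0.54 = 0.34020, so σ² = 0.115736.
s+1 = μ(1−μ)/σ² = 0.2484/0.115736 = 2.1463, so s = shape1+shape2 = 1.1463.
shape1 = μs = 0.619, shape2 = (1−μ)s = 0.527.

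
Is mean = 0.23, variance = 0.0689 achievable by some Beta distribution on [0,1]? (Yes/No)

A Beta with mean μ has variance μ(1−μ)/(α+β+1) < μ(1−μ).
Here μ(1−μ) = 0.23×0.77 = 0.1771, and 0.0689 < 0.1771.

Yes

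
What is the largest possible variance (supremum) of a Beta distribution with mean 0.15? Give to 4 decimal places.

0.1275

For fixed mean μ the Beta variance is μ(1−μ)/(α+β+1), increasing as α+β decreases.
Its least upper bound (not attained) is μ(1−μ) = 0.15·0.85 = 0.1275.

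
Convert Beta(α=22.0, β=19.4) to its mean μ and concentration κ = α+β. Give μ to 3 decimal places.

κ = α+β = 22.0+19.4 = 41.4; μ = α/κ = 22.0/41.4 = 0.531.

μ = 0.531, κ = 41.4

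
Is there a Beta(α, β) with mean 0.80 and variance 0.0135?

Yes

A Beta with mean μ has variance μ(1−μ)/(α+β+1) < μ(1−μ).
Here μ(1−μ) = 0.80×0.20 = 0.1600, and 0.0135 < 0.1600.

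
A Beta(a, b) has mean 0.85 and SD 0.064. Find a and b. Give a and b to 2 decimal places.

a = 25.61, b = 4.52

Variance = 0.064² = 0.004096. The moment-matching identity a+b = μ(1−μ)/Var − 1 gives
a+b = 0.1275/0.004096 − 1 = 30.1279, so a = μ·30.1279 = 25.61 and b = (1−μ)·30.1279 = 4.52.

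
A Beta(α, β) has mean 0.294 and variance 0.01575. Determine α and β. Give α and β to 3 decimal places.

Write ν = α+β; then α = μν and Var = μ(1−μ)/(ν+1).
ν = μ(1−μ)/Var − 1 = 0.207564/0.01575 − 1 = 12.1787.
α = 0.294·12.1787 = 3.581, β = 0.706·12.1787 = 8.598.

α = 3.581, β = 8.598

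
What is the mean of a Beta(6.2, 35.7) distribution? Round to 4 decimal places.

The Beta mean is α/(α+β) = 6.2/(6.2+35.7) = 0.1480.

0.1480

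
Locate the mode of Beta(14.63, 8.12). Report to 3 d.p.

0.657

With α,β > 1, mode = (α−1)/(α+β−2) = 13.63/20.75 = 0.657.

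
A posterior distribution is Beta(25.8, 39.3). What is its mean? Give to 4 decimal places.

0.3963

E[X] = α/(α+β) = 25.8/65.1 = 0.3963.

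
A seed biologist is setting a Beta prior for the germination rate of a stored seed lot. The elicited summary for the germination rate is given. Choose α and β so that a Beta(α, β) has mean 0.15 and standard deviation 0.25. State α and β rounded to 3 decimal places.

α = 0.156, β = 0.884

First σ² = 0.0625. Setting α = μn, β = (1−μ)n with n = α+β,
μ(1−μ)/(n+1) = 0.0625 ⇒ n+1 = 0.1275/0.0625 = 2.0400 ⇒ n = 1.0400.
Hence α = 0.15×1.0400 = 0.156, β = 0.85×1.0400 = 0.884.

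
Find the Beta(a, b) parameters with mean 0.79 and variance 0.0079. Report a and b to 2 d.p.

a = 15.80, b = 4.20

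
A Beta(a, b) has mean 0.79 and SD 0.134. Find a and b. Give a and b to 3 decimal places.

First σ² = 0.017956. Setting a = μn, b = (1−μ)n with n = a+b,
μ(1−μ)/(n+1) = 0.017956 ⇒ n+1 = 0.1659/0.017956 = 9.2393 ⇒ n = 8.2393.
Hence a = 0.79×8.2393 = 6.509, b = 0.21×8.2393 = 1.730.

a = 6.509, b = 1.730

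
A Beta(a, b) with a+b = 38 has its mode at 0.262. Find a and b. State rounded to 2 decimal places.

Since the density peak of Beta(a,b) is at (a−1)/(a+b−2),
a = 1 + 0.262(38−2) = 10.43 and b = 38 − 10.43 = 27.57.

a = 10.43, b = 27.57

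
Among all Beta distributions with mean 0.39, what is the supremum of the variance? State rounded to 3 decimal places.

0.238

Var = μ(1−μ)/(α+β+1), which approaches μ(1−μ) as α+β → 0.
So the supremum is μ(1−μ) = 0.39×0.61 = 0.238.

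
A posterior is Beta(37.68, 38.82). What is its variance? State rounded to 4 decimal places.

Var = αβ/[(α+β)²(α+β+1)] = (37.68×38.82)/(76.50²×77.50) = 1462.7376/453549.375000 = 0.0032.

0.0032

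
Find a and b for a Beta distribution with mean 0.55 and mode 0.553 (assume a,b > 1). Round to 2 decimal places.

a = 19.43, b = 15.90

With s = a+b: μ = a/s and mode = (a−1)/(s−2). Eliminating a = μs,
μs − 1 = m(s−2) ⇒ s(μ−m) = 1−2m ⇒ s = -0.106/-0.003 = 35.3333.
So a = μs = 19.43, b = (1−μ)s = 15.90.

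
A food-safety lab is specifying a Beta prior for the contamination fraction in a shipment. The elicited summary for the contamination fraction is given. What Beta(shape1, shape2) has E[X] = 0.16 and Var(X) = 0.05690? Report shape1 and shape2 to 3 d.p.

shape1 = 0.218, shape2 = 1.144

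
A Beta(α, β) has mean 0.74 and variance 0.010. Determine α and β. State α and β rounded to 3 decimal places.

α = 13.498, β = 4.742

Write ν = α+β; then α = μν and Var = μ(1−μ)/(ν+1).
ν = μ(1−μ)/Var − 1 = 0.1924/0.010 − 1 = 18.2400.
α = 0.74·18.2400 = 13.498, β = 0.26·18.2400 = 4.742.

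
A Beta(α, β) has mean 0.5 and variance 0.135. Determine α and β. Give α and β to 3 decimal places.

α = 0.426, β = 0.426

By moment matching, α+β = μ(1−μ)/σ² − 1 = (0.5·0.5)/0.135 − 1 = 1.8519 − 1 = 0.8519.
Since α/(α+β) = μ, α = 0.5·0.8519 = 0.426 and β = 0.5·0.8519 = 0.426.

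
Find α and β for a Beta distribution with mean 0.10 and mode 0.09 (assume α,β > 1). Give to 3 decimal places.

With s = α+β: μ = α/s and mode = (α−1)/(s−2). Eliminating α = μs,
μs − 1 = m(s−2) ⇒ s(μ−m) = 1−2m ⇒ s = 0.82/0.01 = 82.0000.
So α = μs = 8.200, β = (1−μ)s = 73.800.

α = 8.200, β = 73.800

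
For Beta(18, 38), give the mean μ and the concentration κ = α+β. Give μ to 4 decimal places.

μ = 0.3214, κ = 56

κ = α+β = 18+38 = 56; μ = α/κ = 18/56 = 0.3214.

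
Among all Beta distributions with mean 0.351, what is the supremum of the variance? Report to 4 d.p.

Var = μ(1−μ)/(α+β+1), which approaches μ(1−μ) as α+β → 0.
So the supremum is μ(1−μ) = 0.351×0.649 = 0.2278.

0.2278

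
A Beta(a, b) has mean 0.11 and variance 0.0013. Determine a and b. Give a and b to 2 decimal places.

a = 8.17, b = 66.13

Let s = a+b. The Beta variance is μ(1−μ)/(s+1).
So s+1 = μ(1−μ)/σ² = (0.11×0.89)/0.0013 = 0.0979/0.0013 = 75.3077, giving s = 74.3077.
Then a = μs = 0.11×74.3077 = 8.17 and b = (1−μ)s = 0.89×74.3077 = 66.13.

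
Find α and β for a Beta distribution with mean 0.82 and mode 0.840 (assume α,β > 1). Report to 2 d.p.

α = 27.88, β = 6.12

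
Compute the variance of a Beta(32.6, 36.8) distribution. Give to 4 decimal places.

μ = 32.6/69.4 = 0.469741; Var = μ(1−μ)/(α+β+1) = 0.2490844/70.4 = 0.0035.

0.0035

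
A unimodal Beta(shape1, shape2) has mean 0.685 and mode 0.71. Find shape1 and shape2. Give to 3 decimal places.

Let s = shape1+shape2. Mean gives shape1 = μs = 0.685s; mode gives (shape1−1)/(s−2) = 0.71.
Substituting: 0.685s − 1 = 0.71(s−2) = 0.71s − 1.42, so -0.025s = -0.42 and s = 16.8000.
Then shape1 = 0.685×16.8000 = 11.508 and shape2 = s−shape1 = 5.292.

shape1 = 11.508, shape2 = 5.292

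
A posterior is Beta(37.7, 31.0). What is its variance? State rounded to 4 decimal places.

Var = αβ/[(α+β)²(α+β+1)] = (37.7×31.0)/(68.7²×69.7) = 1168.70/328962.393 = 0.0036.

0.0036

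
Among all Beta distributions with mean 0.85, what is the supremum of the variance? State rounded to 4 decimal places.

For fixed mean μ the Beta variance is μ(1−μ)/(α+β+1), increasing as α+β decreases.
Its least upper bound (not attained) is μ(1−μ) = 0.85·0.15 = 0.1275.

0.1275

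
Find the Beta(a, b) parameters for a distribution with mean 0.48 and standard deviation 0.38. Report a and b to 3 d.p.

a = 0.350, b = 0.379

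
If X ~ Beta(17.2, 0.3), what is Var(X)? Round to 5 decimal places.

Var = αβ/[(α+β)²(α+β+1)] = (17.2×0.3)/(17.5²×18.5) = 5.16/5665.625 = 0.00091.

0.00091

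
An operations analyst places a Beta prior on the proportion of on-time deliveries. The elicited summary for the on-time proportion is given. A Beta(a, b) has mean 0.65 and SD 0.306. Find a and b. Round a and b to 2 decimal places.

a = 0.93, b = 0.50

Variance = 0.306² = 0.093636. The moment-matching identity a+b = μ(1−μ)/Var − 1 gives
a+b = 0.2275/0.093636 − 1 = 1.4296, so a = μ·1.4296 = 0.93 and b = (1−μ)·1.4296 = 0.50.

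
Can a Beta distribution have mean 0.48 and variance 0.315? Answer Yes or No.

No

The Beta variance bound is σ² < μ(1−μ).
Here μ(1−μ) = 0.48×0.52 = 0.2496, and 0.315 ≥ 0.2496.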